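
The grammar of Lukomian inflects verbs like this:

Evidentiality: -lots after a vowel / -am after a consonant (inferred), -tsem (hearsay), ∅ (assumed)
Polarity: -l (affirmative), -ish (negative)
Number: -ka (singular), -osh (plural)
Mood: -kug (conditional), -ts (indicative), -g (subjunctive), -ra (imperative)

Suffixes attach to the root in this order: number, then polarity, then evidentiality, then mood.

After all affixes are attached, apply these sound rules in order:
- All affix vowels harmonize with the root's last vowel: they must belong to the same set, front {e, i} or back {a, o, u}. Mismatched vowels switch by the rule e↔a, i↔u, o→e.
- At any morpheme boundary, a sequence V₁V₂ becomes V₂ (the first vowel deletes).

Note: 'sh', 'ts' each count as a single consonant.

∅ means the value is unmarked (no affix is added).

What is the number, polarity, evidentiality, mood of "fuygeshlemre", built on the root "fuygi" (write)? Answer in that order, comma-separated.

Segment: fuygi-osh-l-am-ra.
number: -osh → plural.
polarity: -l → affirmative.
evidentiality: -lots/am → inferred.
mood: -ra → imperative.

plural, affirmative, inferred, imperative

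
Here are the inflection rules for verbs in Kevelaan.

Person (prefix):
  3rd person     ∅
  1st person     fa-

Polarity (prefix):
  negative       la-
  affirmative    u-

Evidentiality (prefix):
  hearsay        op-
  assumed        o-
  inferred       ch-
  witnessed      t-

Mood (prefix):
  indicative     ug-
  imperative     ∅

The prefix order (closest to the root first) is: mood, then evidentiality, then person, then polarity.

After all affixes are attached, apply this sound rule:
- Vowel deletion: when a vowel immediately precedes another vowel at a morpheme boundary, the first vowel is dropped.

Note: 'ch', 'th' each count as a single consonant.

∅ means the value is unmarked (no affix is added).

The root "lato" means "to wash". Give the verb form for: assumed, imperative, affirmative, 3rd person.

olato

mood = imperative: zero marking, form stays lato.
Attach evidentiality assumed o- → olato.
person = 3rd person: zero marking, form stays olato.
Attach polarity affirmative u- → uolato.
Apply vowel deletion: uolato → olato.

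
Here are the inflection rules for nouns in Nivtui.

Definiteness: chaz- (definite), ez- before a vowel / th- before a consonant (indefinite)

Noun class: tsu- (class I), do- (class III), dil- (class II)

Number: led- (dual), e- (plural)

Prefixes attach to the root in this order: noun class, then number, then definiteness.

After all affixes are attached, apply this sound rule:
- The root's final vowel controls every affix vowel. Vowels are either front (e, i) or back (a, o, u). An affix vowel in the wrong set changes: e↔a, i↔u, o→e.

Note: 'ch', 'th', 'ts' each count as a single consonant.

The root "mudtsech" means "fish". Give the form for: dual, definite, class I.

chezledtsimudtsech

Attach noun class class I tsu- → tsumudtsech.
Attach number dual led- → ledtsumudtsech.
Attach definiteness definite chaz- → chazledtsumudtsech.
Apply vowel harmony: chazledtsumudtsech → chezledtsimudtsech.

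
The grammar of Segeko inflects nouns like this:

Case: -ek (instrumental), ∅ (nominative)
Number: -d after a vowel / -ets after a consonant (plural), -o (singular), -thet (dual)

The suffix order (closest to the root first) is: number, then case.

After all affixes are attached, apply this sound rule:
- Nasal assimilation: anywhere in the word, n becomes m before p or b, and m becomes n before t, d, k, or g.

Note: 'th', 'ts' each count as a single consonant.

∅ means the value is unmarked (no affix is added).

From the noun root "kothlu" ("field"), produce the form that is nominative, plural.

Attach number plural -d (after vowel 'u') → kothlud.
case = nominative: zero marking, form stays kothlud.
Nasal assimilation: no change.

kothlud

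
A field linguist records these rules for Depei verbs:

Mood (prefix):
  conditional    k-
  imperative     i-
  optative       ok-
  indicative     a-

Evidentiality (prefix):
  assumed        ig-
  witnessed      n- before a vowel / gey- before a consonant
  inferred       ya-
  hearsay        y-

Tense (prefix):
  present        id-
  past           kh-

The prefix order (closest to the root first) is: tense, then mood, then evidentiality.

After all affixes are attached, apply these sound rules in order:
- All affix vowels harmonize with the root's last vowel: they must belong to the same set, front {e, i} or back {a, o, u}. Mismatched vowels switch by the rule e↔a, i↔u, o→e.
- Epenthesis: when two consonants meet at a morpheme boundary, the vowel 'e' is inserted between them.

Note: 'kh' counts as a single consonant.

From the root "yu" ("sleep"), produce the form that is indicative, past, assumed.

ugakheyu

Attach tense past kh- → khyu.
Attach mood indicative a- → akhyu.
Attach evidentiality assumed ig- → igakhyu.
Apply vowel harmony: igakhyu → ugakhyu.
Apply epenthesis: ugakhyu → ugakheyu.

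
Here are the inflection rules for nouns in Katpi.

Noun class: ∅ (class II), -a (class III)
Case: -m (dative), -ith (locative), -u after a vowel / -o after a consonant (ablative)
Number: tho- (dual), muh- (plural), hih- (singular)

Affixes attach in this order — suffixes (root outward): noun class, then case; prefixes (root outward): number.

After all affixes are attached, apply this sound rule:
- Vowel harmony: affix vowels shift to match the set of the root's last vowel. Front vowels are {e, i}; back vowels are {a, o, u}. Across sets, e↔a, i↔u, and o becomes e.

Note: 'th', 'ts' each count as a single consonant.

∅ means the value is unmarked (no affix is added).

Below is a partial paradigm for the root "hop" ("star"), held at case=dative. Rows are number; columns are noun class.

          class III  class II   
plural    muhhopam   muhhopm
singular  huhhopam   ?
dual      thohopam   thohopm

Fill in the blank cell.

Attach number singular hih- → hihhop.
noun class = class II: zero marking, form stays hihhop.
Attach case dative -m → hihhopm.
Apply vowel harmony: hihhopm → huhhopm.

huhhopm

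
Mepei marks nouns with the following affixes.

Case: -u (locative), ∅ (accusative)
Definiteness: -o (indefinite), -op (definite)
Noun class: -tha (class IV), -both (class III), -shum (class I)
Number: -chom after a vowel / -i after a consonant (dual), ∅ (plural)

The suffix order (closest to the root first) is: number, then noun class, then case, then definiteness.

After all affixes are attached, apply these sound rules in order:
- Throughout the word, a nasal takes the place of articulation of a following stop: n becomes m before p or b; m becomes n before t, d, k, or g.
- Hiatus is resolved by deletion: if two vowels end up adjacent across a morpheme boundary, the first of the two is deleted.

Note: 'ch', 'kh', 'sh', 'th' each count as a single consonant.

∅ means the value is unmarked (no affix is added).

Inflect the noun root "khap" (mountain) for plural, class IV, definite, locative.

khapthop

number = plural: zero marking, form stays khap.
Attach noun class class IV -tha → khaptha.
Attach case locative -u → khapthau.
Attach definiteness definite -op → khapthauop.
Nasal assimilation: no change.
Apply vowel deletion: khapthauop → khapthop.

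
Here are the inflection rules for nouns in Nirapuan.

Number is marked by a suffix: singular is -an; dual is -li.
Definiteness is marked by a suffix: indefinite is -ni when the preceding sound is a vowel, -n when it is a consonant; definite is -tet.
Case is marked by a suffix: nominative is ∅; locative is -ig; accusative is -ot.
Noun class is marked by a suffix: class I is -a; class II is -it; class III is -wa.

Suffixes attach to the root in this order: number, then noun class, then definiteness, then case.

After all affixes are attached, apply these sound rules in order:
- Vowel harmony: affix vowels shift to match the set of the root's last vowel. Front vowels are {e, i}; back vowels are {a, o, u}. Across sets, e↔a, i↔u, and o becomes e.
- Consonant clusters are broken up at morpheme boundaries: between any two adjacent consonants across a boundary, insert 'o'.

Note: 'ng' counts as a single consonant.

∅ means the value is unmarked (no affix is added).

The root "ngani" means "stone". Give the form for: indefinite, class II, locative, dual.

Attach number dual -li → nganili.
Attach noun class class II -it → nganiliit.
Attach definiteness indefinite -n (after consonant 't') → nganiliitn.
Attach case locative -ig → nganiliitnig.
Vowel harmony: no change.
Apply epenthesis: nganiliitnig → nganiliitonig.

nganiliitonig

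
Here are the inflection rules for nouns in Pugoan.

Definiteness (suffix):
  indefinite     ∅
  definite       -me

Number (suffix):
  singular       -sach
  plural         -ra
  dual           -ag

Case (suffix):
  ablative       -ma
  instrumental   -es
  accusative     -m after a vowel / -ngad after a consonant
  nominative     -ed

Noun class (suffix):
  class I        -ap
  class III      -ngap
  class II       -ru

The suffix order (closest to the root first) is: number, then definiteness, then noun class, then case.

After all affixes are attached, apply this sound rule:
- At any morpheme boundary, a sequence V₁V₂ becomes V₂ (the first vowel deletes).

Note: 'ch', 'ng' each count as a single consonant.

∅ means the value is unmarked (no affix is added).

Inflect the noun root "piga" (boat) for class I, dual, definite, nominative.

pigagmaped

Attach number dual -ag → pigaag.
Attach definiteness definite -me → pigaagme.
Attach noun class class I -ap → pigaagmeap.
Attach case nominative -ed → pigaagmeaped.
Apply vowel deletion: pigaagmeaped → pigagmaped.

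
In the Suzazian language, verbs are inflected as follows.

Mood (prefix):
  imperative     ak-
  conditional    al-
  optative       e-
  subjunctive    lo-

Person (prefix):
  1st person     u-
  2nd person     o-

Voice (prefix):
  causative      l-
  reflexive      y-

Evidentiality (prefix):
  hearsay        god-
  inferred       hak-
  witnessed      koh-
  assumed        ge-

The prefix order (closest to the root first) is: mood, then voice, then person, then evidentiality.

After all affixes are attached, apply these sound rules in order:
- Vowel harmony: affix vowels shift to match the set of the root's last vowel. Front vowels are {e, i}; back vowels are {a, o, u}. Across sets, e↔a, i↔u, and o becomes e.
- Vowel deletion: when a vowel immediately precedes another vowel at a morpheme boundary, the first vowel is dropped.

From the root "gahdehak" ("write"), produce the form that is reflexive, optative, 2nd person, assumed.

Attach mood optative e- → egahdehak.
Attach voice reflexive y- → yegahdehak.
Attach person 2nd person o- → oyegahdehak.
Attach evidentiality assumed ge- → geoyegahdehak.
Apply vowel harmony: geoyegahdehak → gaoyagahdehak.
Apply vowel deletion: gaoyagahdehak → goyagahdehak.

goyagahdehak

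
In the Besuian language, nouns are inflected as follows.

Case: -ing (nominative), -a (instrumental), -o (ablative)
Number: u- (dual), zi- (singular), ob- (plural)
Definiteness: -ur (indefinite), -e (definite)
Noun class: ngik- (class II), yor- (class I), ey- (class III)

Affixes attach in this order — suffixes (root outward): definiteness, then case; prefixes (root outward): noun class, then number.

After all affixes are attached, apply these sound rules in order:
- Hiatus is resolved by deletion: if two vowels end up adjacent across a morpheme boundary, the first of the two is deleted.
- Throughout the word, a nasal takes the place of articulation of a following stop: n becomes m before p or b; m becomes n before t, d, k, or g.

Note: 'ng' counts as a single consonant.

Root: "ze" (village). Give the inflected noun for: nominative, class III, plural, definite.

obeyzing

Attach noun class class III ey- → eyze.
Attach number plural ob- → obeyze.
Attach definiteness definite -e → obeyzee.
Attach case nominative -ing → obeyzeeing.
Apply vowel deletion: obeyzeeing → obeyzing.
Nasal assimilation: no change.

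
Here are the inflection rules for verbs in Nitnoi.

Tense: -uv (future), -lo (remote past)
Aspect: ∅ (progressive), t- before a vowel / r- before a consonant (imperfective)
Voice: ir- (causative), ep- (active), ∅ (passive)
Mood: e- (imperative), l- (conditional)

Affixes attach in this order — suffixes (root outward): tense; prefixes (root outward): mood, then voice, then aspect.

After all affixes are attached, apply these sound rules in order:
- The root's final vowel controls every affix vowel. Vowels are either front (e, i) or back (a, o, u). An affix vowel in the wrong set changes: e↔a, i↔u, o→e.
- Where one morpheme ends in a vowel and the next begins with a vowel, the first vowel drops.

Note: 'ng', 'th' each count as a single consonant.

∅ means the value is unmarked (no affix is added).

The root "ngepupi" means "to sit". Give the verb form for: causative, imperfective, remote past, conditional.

tirlngepupile

Attach mood conditional l- → lngepupi.
Attach voice causative ir- → irlngepupi.
Attach aspect imperfective t- (before vowel 'i') → tirlngepupi.
Attach tense remote past -lo → tirlngepupilo.
Apply vowel harmony: tirlngepupilo → tirlngepupile.
Vowel deletion: no change.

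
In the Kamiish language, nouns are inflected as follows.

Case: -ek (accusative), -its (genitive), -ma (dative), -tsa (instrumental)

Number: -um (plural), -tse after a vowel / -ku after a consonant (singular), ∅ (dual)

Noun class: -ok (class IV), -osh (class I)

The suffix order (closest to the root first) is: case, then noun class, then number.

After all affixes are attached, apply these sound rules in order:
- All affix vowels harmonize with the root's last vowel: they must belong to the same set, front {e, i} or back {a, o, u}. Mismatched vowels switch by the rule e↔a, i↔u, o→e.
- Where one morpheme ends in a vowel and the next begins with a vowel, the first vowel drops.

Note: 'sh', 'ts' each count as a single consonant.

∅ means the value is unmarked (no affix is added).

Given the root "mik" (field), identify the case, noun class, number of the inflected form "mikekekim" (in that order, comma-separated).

Segment: mik-ek-ok-um.
case: -ek → accusative.
noun class: -ok → class IV.
number: -um → plural.

accusative, class IV, plural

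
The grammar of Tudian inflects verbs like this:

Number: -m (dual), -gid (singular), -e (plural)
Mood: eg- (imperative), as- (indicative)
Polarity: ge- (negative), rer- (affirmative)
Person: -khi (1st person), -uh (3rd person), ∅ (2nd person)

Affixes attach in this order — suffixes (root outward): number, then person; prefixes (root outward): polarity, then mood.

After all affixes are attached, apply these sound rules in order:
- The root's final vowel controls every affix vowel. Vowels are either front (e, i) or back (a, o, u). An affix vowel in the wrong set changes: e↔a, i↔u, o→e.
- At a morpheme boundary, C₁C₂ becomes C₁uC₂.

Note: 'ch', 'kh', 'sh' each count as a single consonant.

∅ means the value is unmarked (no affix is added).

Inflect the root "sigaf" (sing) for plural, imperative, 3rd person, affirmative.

agurarusigafauh

Attach number plural -e → sigafe.
Attach polarity affirmative rer- → rersigafe.
Attach person 3rd person -uh → rersigafeuh.
Attach mood imperative eg- → egrersigafeuh.
Apply vowel harmony: egrersigafeuh → agrarsigafauh.
Apply epenthesis: agrarsigafauh → agurarusigafauh.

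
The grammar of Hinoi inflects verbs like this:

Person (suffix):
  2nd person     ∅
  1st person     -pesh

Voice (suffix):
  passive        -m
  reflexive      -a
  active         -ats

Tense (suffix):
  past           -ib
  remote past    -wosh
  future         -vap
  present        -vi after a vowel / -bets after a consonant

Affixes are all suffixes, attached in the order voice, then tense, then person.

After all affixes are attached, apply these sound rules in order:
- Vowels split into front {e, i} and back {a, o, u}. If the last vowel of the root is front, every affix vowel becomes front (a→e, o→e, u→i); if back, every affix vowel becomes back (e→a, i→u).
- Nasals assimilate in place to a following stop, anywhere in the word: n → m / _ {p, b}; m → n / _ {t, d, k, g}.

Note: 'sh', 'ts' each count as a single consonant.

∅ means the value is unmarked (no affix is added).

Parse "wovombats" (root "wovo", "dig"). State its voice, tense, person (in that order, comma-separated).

passive, present, 2nd person

Segment: wovo-m-bets.
voice: -m → passive.
tense: -vi/bets → present.
person: ∅ → 2nd person.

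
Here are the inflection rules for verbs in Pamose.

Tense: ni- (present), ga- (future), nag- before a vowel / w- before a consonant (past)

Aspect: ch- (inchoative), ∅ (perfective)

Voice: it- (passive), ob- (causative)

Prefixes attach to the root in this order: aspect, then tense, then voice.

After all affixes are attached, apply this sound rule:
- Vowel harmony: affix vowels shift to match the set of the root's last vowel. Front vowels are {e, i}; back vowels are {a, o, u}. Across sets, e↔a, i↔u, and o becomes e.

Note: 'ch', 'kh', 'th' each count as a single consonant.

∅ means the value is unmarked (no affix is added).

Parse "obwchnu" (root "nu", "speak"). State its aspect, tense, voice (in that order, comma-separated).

inchoative, past, causative

Segment: ob-w-ch-nu.
aspect: ch- → inchoative.
tense: nag/w- → past.
voice: ob- → causative.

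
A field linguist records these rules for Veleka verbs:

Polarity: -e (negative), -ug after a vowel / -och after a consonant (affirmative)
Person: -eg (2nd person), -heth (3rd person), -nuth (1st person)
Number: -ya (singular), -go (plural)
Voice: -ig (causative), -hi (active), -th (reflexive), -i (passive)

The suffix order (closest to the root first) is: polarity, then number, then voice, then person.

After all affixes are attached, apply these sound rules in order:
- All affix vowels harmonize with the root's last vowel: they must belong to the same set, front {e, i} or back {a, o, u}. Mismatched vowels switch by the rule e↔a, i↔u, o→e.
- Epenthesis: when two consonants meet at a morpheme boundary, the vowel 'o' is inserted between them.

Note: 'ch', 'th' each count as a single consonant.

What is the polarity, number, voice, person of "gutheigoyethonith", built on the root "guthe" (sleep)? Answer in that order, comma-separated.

affirmative, singular, reflexive, 1st person

Segment: guthe-ug-ya-th-nuth.
polarity: -ug/och → affirmative.
number: -ya → singular.
voice: -th → reflexive.
person: -nuth → 1st person.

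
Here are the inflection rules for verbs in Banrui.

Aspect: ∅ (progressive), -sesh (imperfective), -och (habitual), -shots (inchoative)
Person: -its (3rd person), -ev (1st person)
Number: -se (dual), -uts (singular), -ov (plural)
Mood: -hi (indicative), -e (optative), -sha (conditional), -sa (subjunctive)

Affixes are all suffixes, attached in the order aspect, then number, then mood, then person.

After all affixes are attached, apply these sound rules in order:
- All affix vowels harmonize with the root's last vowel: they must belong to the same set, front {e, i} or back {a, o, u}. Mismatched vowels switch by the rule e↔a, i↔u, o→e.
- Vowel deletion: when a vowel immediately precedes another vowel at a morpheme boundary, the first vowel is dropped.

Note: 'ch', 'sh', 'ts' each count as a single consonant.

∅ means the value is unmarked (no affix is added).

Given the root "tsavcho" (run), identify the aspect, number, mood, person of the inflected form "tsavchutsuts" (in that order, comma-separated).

progressive, singular, optative, 3rd person

Segment: tsavcho-uts-e-its.
aspect: ∅ → progressive.
number: -uts → singular.
mood: -e → optative.
person: -its → 3rd person.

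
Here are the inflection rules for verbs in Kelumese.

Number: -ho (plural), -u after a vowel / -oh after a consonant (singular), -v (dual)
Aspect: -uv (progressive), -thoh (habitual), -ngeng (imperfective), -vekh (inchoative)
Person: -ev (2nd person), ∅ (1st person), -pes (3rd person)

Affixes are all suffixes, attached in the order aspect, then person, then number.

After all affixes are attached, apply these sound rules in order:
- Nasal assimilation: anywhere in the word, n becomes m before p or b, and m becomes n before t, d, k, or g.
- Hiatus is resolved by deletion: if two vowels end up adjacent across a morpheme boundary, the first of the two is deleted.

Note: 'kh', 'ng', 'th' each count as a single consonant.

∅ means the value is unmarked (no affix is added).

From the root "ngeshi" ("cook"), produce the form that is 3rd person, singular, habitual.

ngeshithohpesoh

Attach aspect habitual -thoh → ngeshithoh.
Attach person 3rd person -pes → ngeshithohpes.
Attach number singular -oh (after consonant 's') → ngeshithohpesoh.
Nasal assimilation: no change.
Vowel deletion: no change.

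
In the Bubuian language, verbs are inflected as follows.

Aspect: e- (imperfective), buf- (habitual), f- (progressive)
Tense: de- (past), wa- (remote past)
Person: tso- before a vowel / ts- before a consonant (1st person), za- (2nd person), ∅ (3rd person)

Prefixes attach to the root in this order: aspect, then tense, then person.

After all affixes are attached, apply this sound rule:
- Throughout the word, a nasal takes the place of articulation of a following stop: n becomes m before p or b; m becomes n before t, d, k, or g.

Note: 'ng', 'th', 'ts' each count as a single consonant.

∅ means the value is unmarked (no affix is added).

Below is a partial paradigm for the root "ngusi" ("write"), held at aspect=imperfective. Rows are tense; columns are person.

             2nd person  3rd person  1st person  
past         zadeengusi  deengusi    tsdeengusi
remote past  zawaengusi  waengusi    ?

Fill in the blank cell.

Attach aspect imperfective e- → engusi.
Attach tense remote past wa- → waengusi.
Attach person 1st person ts- (before consonant 'w') → tswaengusi.
Nasal assimilation: no change.

tswaengusi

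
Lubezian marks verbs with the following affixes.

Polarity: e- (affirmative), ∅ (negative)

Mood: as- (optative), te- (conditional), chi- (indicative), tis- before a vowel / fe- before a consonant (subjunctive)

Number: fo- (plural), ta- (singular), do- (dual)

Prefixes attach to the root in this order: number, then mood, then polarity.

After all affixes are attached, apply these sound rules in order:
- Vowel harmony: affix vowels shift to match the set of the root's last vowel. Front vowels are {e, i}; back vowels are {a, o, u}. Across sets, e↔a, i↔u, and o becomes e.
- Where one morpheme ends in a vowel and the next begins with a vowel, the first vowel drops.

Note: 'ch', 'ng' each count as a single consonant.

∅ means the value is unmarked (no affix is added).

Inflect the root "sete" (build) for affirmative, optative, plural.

Attach number plural fo- → fosete.
Attach mood optative as- → asfosete.
Attach polarity affirmative e- → easfosete.
Apply vowel harmony: easfosete → eesfesete.
Apply vowel deletion: eesfesete → esfesete.

esfesete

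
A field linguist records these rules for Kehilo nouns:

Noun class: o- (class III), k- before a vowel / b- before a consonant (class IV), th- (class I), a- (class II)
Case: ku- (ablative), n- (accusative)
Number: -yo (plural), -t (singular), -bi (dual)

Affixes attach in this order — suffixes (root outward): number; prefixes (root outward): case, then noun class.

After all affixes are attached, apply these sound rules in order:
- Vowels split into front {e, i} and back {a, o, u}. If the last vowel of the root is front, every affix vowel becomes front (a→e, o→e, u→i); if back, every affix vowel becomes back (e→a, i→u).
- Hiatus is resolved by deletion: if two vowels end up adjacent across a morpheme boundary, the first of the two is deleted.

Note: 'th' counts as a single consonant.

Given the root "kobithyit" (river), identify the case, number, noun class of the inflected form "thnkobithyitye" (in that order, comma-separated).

accusative, plural, class I

Segment: th-n-kobithyit-yo.
case: n- → accusative.
number: -yo → plural.
noun class: th- → class I.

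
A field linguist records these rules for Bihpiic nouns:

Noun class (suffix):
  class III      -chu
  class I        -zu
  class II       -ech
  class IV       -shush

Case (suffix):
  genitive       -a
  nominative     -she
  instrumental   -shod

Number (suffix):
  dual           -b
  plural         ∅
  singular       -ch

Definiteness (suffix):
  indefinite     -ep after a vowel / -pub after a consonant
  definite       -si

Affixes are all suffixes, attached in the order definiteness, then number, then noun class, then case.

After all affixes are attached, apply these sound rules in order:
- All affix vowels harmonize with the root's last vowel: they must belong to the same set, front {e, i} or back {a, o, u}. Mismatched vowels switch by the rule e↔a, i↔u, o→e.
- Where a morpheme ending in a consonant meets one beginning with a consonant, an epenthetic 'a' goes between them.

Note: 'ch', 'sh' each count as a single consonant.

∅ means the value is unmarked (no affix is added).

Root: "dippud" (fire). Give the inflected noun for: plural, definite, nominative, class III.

dippudasuchusha

Attach definiteness definite -si → dippudsi.
number = plural: zero marking, form stays dippudsi.
Attach noun class class III -chu → dippudsichu.
Attach case nominative -she → dippudsichushe.
Apply vowel harmony: dippudsichushe → dippudsuchusha.
Apply epenthesis: dippudsuchusha → dippudasuchusha.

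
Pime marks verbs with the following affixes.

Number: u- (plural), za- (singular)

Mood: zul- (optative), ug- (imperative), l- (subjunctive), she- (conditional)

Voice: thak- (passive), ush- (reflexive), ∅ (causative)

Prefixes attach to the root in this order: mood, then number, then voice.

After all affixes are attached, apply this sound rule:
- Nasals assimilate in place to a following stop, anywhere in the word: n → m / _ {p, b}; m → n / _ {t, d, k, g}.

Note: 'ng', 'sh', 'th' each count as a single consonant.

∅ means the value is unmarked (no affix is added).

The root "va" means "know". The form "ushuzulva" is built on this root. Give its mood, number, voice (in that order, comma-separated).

Segment: ush-u-zul-va.
mood: zul- → optative.
number: u- → plural.
voice: ush- → reflexive.

optative, plural, reflexive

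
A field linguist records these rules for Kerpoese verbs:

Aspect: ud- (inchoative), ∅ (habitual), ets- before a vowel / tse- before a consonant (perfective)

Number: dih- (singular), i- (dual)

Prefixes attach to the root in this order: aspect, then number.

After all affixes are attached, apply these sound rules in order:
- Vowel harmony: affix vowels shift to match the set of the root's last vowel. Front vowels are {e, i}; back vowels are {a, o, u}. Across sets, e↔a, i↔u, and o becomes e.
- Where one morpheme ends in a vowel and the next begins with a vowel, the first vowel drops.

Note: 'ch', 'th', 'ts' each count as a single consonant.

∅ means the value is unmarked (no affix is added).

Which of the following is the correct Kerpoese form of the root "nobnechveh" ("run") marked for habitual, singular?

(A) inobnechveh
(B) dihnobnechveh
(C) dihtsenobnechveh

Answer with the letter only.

B

aspect = habitual: zero marking, form stays nobnechveh.
Attach number singular dih- → dihnobnechveh.
Vowel harmony: no change.
Vowel deletion: no change.
So the correct form is dihnobnechveh, option (B).
(C) dihtsenobnechveh is wrong: it uses perfective instead of habitual for aspect.
(A) inobnechveh is wrong: it uses dual instead of singular for number.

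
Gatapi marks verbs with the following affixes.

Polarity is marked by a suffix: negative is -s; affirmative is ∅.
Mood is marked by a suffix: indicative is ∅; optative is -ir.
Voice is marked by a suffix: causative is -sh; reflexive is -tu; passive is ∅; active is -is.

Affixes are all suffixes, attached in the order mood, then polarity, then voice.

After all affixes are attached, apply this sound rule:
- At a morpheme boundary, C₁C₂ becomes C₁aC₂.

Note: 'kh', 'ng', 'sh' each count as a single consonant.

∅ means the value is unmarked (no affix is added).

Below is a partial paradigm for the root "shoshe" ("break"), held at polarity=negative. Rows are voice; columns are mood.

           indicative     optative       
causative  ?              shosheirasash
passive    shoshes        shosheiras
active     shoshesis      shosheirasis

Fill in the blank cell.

mood = indicative: zero marking, form stays shoshe.
Attach polarity negative -s → shoshes.
Attach voice causative -sh → shoshessh.
Apply epenthesis: shoshessh → shoshesash.

shoshesash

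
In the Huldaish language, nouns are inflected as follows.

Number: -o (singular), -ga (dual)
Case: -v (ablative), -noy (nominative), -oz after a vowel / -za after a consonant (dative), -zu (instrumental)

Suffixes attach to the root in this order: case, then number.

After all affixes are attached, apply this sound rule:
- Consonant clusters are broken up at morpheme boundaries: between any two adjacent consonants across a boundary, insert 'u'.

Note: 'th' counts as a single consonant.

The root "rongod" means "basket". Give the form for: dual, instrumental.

Attach case instrumental -zu → rongodzu.
Attach number dual -ga → rongodzuga.
Apply epenthesis: rongodzuga → rongoduzuga.

rongoduzuga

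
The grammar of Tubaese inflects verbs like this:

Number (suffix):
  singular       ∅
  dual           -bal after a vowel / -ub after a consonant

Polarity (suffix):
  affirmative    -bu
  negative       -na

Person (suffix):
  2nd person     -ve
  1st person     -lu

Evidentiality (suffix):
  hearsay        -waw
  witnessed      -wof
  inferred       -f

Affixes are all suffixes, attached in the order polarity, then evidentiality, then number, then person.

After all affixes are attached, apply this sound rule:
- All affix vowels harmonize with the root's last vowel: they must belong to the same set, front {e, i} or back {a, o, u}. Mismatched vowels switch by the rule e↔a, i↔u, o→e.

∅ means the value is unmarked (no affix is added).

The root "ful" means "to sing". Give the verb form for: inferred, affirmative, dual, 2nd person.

fulbufubva

Attach polarity affirmative -bu → fulbu.
Attach evidentiality inferred -f → fulbuf.
Attach number dual -ub (after consonant 'f') → fulbufub.
Attach person 2nd person -ve → fulbufubve.
Apply vowel harmony: fulbufubve → fulbufubva.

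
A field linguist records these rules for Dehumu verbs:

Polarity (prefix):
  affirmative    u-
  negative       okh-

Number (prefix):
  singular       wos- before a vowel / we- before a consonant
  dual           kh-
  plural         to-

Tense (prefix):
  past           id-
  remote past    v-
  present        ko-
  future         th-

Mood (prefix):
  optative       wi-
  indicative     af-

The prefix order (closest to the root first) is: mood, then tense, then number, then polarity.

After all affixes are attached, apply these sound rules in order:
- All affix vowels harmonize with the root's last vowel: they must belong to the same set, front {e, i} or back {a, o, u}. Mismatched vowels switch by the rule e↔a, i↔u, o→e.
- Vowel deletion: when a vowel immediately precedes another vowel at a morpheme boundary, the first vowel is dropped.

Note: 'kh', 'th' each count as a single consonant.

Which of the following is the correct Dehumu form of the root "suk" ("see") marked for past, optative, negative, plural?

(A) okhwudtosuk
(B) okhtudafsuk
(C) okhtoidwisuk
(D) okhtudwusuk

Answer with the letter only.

Attach mood optative wi- → wisuk.
Attach tense past id- → idwisuk.
Attach number plural to- → toidwisuk.
Attach polarity negative okh- → okhtoidwisuk.
Apply vowel harmony: okhtoidwisuk → okhtoudwusuk.
Apply vowel deletion: okhtoudwusuk → okhtudwusuk.
So the correct form is okhtudwusuk, option (D).
(A) okhwudtosuk is wrong: it has the affixes in the wrong order.
(C) okhtoidwisuk is wrong: it fails to apply the sound rule(s).
(B) okhtudafsuk is wrong: it uses indicative instead of optative for mood.

D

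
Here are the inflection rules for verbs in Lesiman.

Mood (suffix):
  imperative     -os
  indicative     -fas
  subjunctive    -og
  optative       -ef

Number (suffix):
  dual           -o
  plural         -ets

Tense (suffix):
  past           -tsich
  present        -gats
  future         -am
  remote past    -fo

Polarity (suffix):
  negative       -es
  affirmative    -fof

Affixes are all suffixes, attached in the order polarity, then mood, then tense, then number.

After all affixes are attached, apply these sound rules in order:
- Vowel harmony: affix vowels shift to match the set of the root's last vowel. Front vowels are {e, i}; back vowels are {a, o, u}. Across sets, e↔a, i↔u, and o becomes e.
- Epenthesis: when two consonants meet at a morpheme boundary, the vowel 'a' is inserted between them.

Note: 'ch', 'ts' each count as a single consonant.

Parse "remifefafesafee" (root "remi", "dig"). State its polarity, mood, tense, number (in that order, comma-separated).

affirmative, indicative, remote past, dual

Segment: remi-fof-fas-fo-o.
polarity: -fof → affirmative.
mood: -fas → indicative.
tense: -fo → remote past.
number: -o → dual.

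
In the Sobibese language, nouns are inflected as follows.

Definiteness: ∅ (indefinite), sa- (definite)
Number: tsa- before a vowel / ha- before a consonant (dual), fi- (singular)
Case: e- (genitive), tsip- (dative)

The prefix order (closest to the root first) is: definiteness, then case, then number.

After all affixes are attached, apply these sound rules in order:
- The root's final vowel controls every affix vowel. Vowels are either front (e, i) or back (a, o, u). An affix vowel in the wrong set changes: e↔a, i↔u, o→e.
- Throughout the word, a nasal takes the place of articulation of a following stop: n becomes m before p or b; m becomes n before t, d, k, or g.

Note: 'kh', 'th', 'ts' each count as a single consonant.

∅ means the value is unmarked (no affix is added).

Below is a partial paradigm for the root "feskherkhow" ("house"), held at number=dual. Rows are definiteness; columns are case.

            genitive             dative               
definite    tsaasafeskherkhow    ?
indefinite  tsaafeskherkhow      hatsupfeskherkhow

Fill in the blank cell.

Attach definiteness definite sa- → safeskherkhow.
Attach case dative tsip- → tsipsafeskherkhow.
Attach number dual ha- (before consonant 'ts') → hatsipsafeskherkhow.
Apply vowel harmony: hatsipsafeskherkhow → hatsupsafeskherkhow.
Nasal assimilation: no change.

hatsupsafeskherkhow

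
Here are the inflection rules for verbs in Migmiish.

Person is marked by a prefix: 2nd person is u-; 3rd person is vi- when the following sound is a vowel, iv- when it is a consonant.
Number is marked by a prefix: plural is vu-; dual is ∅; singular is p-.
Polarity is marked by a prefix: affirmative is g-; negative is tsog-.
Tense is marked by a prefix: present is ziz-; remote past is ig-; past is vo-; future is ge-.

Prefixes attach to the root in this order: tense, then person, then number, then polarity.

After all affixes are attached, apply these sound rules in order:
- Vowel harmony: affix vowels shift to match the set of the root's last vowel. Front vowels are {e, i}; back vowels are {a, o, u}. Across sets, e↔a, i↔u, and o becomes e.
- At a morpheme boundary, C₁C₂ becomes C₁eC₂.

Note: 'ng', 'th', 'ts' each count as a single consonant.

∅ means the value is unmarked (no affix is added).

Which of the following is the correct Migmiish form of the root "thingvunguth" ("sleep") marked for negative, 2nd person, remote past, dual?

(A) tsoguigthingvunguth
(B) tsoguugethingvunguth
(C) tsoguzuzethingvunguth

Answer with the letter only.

Attach tense remote past ig- → igthingvunguth.
Attach person 2nd person u- → uigthingvunguth.
number = dual: zero marking, form stays uigthingvunguth.
Attach polarity negative tsog- → tsoguigthingvunguth.
Apply vowel harmony: tsoguigthingvunguth → tsoguugthingvunguth.
Apply epenthesis: tsoguugthingvunguth → tsoguugethingvunguth.
So the correct form is tsoguugethingvunguth, option (B).
(C) tsoguzuzethingvunguth is wrong: it uses present instead of remote past for tense.
(A) tsoguigthingvunguth is wrong: it fails to apply the sound rule(s).

B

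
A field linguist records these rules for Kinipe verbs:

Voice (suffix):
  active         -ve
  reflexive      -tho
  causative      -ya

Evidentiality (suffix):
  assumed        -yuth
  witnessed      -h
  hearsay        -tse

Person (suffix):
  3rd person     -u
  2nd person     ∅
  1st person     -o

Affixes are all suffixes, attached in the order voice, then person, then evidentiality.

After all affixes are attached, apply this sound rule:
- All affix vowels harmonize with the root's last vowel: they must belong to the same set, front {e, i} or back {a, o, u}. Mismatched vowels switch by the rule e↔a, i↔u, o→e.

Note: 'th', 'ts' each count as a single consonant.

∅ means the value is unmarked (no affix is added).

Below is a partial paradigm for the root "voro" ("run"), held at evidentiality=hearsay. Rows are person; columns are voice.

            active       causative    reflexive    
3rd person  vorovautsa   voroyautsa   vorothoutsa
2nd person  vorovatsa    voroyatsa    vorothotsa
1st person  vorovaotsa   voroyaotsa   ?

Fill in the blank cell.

Attach voice reflexive -tho → vorotho.
Attach person 1st person -o → vorothoo.
Attach evidentiality hearsay -tse → vorothootse.
Apply vowel harmony: vorothootse → vorothootsa.

vorothootsa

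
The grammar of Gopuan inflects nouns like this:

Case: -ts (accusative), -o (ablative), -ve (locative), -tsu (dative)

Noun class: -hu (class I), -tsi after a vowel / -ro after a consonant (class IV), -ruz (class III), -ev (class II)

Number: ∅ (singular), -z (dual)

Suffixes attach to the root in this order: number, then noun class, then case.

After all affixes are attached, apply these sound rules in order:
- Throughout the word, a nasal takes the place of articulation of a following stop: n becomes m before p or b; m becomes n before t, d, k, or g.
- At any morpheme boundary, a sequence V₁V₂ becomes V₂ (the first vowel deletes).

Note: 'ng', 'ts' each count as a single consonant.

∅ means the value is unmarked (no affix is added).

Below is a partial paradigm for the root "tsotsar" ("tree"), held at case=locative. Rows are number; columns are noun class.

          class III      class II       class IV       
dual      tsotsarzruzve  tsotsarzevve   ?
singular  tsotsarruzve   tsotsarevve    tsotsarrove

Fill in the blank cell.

Attach number dual -z → tsotsarz.
Attach noun class class IV -ro (after consonant 'z') → tsotsarzro.
Attach case locative -ve → tsotsarzrove.
Nasal assimilation: no change.
Vowel deletion: no change.

tsotsarzrove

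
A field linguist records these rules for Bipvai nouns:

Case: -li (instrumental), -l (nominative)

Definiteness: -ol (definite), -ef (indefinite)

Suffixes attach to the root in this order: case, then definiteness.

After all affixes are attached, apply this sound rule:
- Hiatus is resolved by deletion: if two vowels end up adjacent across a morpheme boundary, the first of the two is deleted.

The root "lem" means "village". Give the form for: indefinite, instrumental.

Attach case instrumental -li → lemli.
Attach definiteness indefinite -ef → lemlief.
Apply vowel deletion: lemlief → lemlef.

lemlef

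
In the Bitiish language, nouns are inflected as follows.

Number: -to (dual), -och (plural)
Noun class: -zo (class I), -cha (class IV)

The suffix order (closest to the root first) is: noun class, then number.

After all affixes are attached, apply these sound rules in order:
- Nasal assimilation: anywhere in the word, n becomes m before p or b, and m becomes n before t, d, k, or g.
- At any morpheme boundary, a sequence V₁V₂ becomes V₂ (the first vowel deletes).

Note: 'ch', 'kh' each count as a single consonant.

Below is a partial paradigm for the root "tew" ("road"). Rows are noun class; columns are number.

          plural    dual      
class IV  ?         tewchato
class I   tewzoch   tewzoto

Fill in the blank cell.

tewchoch

Attach noun class class IV -cha → tewcha.
Attach number plural -och → tewchaoch.
Nasal assimilation: no change.
Apply vowel deletion: tewchaoch → tewchoch.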